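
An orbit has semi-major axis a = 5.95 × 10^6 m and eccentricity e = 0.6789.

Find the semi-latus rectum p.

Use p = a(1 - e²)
a = 5.95 × 10^6 m
e = 0.6789,  e² = 0.460905,  1 − e² = 0.539095
p = a(1 − e²) = 5.95 × 10^6 m × 0.539095 = 3.20761 × 10^6 m ≈ 3.208 × 10^6 m

Final answer: p = 3.208 × 10^6 m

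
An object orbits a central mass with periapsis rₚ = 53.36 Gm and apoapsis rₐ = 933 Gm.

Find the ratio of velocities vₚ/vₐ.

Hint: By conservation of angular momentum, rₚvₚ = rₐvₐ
rₚ = 53.36 Gm = 5.336 × 10^10 m
rₐ = 933 Gm = 9.33 × 10^11 m
rₚvₚ = rₐvₐ  ⇒  vₚ/vₐ = rₐ/rₚ
vₚ/vₐ = (9.33 × 10^11) / (5.336 × 10^10) = 17.485

Final answer: vₚ/vₐ = 17.49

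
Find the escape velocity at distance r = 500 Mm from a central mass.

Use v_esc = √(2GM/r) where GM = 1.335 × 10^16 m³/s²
r = 500 Mm = 5 × 10^8 m
GM = 1.335 × 10^16 m³/s²
2GM/r = 2 × (1.335 × 10^16) / (5 × 10^8) = 5.34 × 10^7 m²/s²
v_esc = √(2GM/r) = 7307.53 m/s ≈ 7.308 km/s

Final answer: 7.308 km/s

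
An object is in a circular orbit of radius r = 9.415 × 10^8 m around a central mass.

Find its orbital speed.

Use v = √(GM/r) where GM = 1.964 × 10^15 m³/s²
r = 9.415 × 10^8 m
GM = 1.964 × 10^15 m³/s²
GM/r = (1.964 × 10^15) / (9.415 × 10^8) = 2.08603 × 10^6 m²/s²
v = √(GM/r) = 1444.31 m/s ≈ 1.444 km/s

Final answer: 1.444 km/s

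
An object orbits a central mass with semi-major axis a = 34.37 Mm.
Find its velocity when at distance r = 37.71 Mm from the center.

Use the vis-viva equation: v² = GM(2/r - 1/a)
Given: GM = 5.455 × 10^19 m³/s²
a = 34.37 Mm = 3.437 × 10^7 m
r = 37.71 Mm = 3.771 × 10^7 m
GM = 5.455 × 10^19 m³/s²
2/r − 1/a = 5.30363 × 10^-8 − 2.90951 × 10^-8 = 2.39412 × 10^-8 m⁻¹
v² = GM (2/r − 1/a) = 1.30599 × 10^12 m²/s²
v = 1.1428 × 10^6 m/s ≈ 1143 km/s

Final answer: 1143 km/s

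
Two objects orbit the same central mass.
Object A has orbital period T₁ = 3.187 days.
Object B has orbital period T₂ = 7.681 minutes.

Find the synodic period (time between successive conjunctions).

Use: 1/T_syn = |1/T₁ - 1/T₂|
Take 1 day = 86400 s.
T₁ = 3.187 days = 275357 s
T₂ = 7.681 minutes = 460.86 s
1/T₁ = 3.63165 × 10^-6 s⁻¹
1/T₂ = 0.00216986 s⁻¹
|1/T₁ − 1/T₂| = 0.00216622 s⁻¹
T_syn = 1 / |1/T₁ − 1/T₂| = 461.633 s ≈ 7.694 minutes

Final answer: T_syn = 7.694 minutes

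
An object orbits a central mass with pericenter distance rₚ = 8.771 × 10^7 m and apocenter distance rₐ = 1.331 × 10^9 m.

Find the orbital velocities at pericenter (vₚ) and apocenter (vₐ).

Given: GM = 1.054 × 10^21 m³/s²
rₚ = 8.771 × 10^7 m
rₐ = 1.331 × 10^9 m
GM = 1.054 × 10^21 m³/s²
a = (rₚ + rₐ)/2 = 7.09355 × 10^8 m
Vis-viva: v² = GM (2/r − 1/a)
vₚ² = 1.054 × 10^21 × (2.28024 × 10^-8 − 1.40973 × 10^-9) = 2.25479 × 10^13 m²/s²
vₚ = 4.74846 × 10^6 m/s ≈ 4748 km/s
vₐ² = 1.054 × 10^21 × (1.50263 × 10^-9 − 1.40973 × 10^-9) = 9.79147 × 10^10 m²/s²
vₐ = 312913 m/s ≈ 312.9 km/s

Final answer: vₚ = 4748 km/s, vₐ = 312.9 km/s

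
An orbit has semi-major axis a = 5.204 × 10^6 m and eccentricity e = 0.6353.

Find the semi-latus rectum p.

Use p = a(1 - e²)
a = 5.204 × 10^6 m
e = 0.6353,  e² = 0.403606,  1 − e² = 0.596394
p = a(1 − e²) = 5.204 × 10^6 m × 0.596394 = 3.10363 × 10^6 m ≈ 3.104 × 10^6 m

Final answer: p = 3.104 × 10^6 m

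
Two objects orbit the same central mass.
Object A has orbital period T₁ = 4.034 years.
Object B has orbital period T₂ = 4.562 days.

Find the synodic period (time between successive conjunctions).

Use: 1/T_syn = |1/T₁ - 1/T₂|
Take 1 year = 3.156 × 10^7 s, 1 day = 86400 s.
T₁ = 4.034 years = 1.27313 × 10^8 s
T₂ = 4.562 days = 394157 s
1/T₁ = 7.85465 × 10^-9 s⁻¹
1/T₂ = 2.53706 × 10^-6 s⁻¹
|1/T₁ − 1/T₂| = 2.52921 × 10^-6 s⁻¹
T_syn = 1 / |1/T₁ − 1/T₂| = 395381 s ≈ 4.576 days

Final answer: T_syn = 4.576 days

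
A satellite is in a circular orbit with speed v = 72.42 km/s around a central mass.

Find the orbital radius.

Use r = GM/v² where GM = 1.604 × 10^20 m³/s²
v = 72.42 km/s = 72420 m/s
GM = 1.604 × 10^20 m³/s²
v² = 5.24466 × 10^9 m²/s²
r = GM/v² = (1.604 × 10^20) / (5.24466 × 10^9) = 3.05835 × 10^10 m ≈ 30.58 Gm

Final answer: 30.58 Gm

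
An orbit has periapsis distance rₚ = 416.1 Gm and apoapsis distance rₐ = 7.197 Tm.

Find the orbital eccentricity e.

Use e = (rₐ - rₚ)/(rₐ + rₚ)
rₚ = 416.1 Gm = 4.161 × 10^11 m
rₐ = 7.197 Tm = 7.197 × 10^12 m
rₐ − rₚ = 6.7809 × 10^12 m
rₐ + rₚ = 7.6131 × 10^12 m
e = (rₐ − rₚ)/(rₐ + rₚ) = 0.890688

Final answer: e = 0.8907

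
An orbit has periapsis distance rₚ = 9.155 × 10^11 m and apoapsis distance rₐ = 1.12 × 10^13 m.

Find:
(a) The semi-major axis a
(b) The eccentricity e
rₚ = 9.155 × 10^11 m
rₐ = 1.12 × 10^13 m
(a) a = (rₚ + rₐ)/2 = 6.05775 × 10^12 m ≈ 6.058 × 10^12 m
(b) e = (rₐ − rₚ)/(rₐ + rₚ) = (1.02845 × 10^13) / (1.21155 × 10^13) = 0.848871

Final answer:
(a) a = 6.058 × 10^12 m
(b) e = 0.8489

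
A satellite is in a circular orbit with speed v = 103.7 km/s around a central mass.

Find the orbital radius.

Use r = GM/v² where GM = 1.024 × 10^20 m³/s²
v = 103.7 km/s = 103700 m/s
GM = 1.024 × 10^20 m³/s²
v² = 1.07537 × 10^10 m²/s²
r = GM/v² = (1.024 × 10^20) / (1.07537 × 10^10) = 9.52231 × 10^9 m ≈ 9.522 Gm

Final answer: 9.522 Gm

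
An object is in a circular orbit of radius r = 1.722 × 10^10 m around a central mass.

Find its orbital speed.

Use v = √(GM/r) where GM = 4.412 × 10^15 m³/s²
r = 1.722 × 10^10 m
GM = 4.412 × 10^15 m³/s²
GM/r = (4.412 × 10^15) / (1.722 × 10^10) = 256214 m²/s²
v = √(GM/r) = 506.176 m/s ≈ 506.2 m/s

Final answer: 506.2 m/s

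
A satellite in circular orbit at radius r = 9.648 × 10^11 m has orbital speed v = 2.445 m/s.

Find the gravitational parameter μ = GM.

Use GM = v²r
r = 9.648 × 10^11 m
v = 2.445 m/s
v² = 5.97802 m²/s²
GM = v²r = 5.97802 × 9.648 × 10^11 = 5.7676 × 10^12 m³/s²
GM ≈ 5.768 × 10^12 m³/s²

Final answer: GM = 5.768 × 10^12 m³/s²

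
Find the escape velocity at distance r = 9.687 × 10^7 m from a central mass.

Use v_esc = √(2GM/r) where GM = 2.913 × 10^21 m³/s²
r = 9.687 × 10^7 m
GM = 2.913 × 10^21 m³/s²
2GM/r = 2 × (2.913 × 10^21) / (9.687 × 10^7) = 6.01425 × 10^13 m²/s²
v_esc = √(2GM/r) = 7.75516 × 10^6 m/s ≈ 7755 km/s

Final answer: 7755 km/s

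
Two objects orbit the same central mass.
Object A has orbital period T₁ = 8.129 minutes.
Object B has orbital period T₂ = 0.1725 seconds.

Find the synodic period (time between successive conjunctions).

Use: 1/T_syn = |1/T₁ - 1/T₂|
T₁ = 8.129 minutes = 487.74 s
T₂ = 0.1725 seconds
1/T₁ = 0.00205027 s⁻¹
1/T₂ = 5.7971 s⁻¹
|1/T₁ − 1/T₂| = 5.79505 s⁻¹
T_syn = 1 / |1/T₁ − 1/T₂| = 0.172561 s ≈ 0.1726 seconds

Final answer: T_syn = 0.1726 seconds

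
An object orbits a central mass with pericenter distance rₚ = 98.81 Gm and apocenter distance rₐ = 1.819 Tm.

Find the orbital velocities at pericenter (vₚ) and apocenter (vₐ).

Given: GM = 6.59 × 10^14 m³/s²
rₚ = 98.81 Gm = 9.881 × 10^10 m
rₐ = 1.819 Tm = 1.819 × 10^12 m
GM = 6.59 × 10^14 m³/s²
a = (rₚ + rₐ)/2 = 9.58905 × 10^11 m
Vis-viva: v² = GM (2/r − 1/a)
vₚ² = 6.59 × 10^14 × (2.02409 × 10^-11 − 1.04286 × 10^-12) = 12651.5 m²/s²
vₚ = 112.479 m/s ≈ 112.5 m/s
vₐ² = 6.59 × 10^14 × (1.09951 × 10^-12 − 1.04286 × 10^-12) = 37.3317 m²/s²
vₐ = 6.10997 m/s ≈ 6.11 m/s

Final answer: vₚ = 112.5 m/s, vₐ = 6.11 m/s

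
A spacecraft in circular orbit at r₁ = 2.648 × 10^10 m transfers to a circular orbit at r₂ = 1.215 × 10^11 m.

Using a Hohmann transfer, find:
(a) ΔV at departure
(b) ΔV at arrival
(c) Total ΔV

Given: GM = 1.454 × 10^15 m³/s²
r₁ = 2.648 × 10^10 m
r₂ = 1.215 × 10^11 m
GM = 1.454 × 10^15 m³/s²
Transfer ellipse: a_t = (r₁ + r₂)/2 = 7.399 × 10^10 m
Circular speed at r₁: v₁ = √(GM/r₁) = 234.327 m/s
Transfer speed at r₁ (periapsis): v₁ₜ = √(GM(2/r₁ − 1/a_t)) = 300.279 m/s
(a) ΔV₁ = v₁ₜ − v₁ = 65.9514 m/s ≈ 65.95 m/s
Circular speed at r₂: v₂ = √(GM/r₂) = 109.394 m/s
Transfer speed at r₂ (apoapsis): v₂ₜ = √(GM(2/r₂ − 1/a_t)) = 65.4435 m/s
(b) ΔV₂ = v₂ − v₂ₜ = 43.9506 m/s ≈ 43.95 m/s
(c) ΔV_total = ΔV₁ + ΔV₂ = 109.902 m/s ≈ 109.9 m/s

Final answer:
(a) ΔV₁ = 65.95 m/s
(b) ΔV₂ = 43.95 m/s
(c) ΔV_total = 109.9 m/s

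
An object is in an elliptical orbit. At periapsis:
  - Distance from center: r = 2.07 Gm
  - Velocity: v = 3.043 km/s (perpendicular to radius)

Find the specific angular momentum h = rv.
r = 2.07 Gm = 2.07 × 10^9 m
v = 3.043 km/s = 3043 m/s
h = rv = 2.07 × 10^9 × 3043 = 6.29901 × 10^12 m²/s ≈ 6.299 × 10^12 m²/s

Final answer: h = 6.299 × 10^12 m²/s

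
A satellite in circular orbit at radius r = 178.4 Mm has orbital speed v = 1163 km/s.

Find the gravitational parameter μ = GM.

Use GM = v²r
r = 178.4 Mm = 1.784 × 10^8 m
v = 1163 km/s = 1.163 × 10^6 m/s
v² = 1.35257 × 10^12 m²/s²
GM = v²r = 1.35257 × 10^12 × 1.784 × 10^8 = 2.41298 × 10^20 m³/s²
GM ≈ 2.413 × 10^20 m³/s²

Final answer: GM = 2.413 × 10^20 m³/s²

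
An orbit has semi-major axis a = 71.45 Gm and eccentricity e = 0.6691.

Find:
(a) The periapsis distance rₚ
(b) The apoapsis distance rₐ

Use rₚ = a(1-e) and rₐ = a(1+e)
a = 71.45 Gm = 7.145 × 10^10 m
e = 0.6691:  1 − e = 0.3309,  1 + e = 1.6691
(a) rₚ = a(1 − e) = 7.145 × 10^10 m × 0.3309 = 2.36428 × 10^10 m ≈ 23.64 Gm
(b) rₐ = a(1 + e) = 7.145 × 10^10 m × 1.6691 = 1.19257 × 10^11 m ≈ 119.3 Gm

Final answer:
(a) rₚ = 23.64 Gm
(b) rₐ = 119.3 Gm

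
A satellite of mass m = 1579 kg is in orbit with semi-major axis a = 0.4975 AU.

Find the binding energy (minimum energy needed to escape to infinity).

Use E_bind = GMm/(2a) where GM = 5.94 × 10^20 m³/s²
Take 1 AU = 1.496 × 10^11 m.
a = 0.4975 AU = 7.4426 × 10^10 m
GM = 5.94 × 10^20 m³/s²
m = 1579 kg
GMm = 5.94 × 10^20 × 1579 = 9.37926 × 10^23 m³·kg/s²
2a = 1.48852 × 10^11 m
E_bind = GMm/(2a) = 6.30106 × 10^12 J ≈ 6.301 TJ

Final answer: 6.301 TJ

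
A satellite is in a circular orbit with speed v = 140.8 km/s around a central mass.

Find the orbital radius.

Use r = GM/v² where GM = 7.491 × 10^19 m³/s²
v = 140.8 km/s = 140800 m/s
GM = 7.491 × 10^19 m³/s²
v² = 1.98246 × 10^10 m²/s²
r = GM/v² = (7.491 × 10^19) / (1.98246 × 10^10) = 3.77863 × 10^9 m ≈ 3.779 Gm

Final answer: 3.779 Gm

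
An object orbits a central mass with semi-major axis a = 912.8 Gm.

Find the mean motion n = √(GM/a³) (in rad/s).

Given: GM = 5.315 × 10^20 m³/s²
a = 912.8 Gm = 9.128 × 10^11 m
GM = 5.315 × 10^20 m³/s²
a³ = 7.60548 × 10^35 m³
GM/a³ = (5.315 × 10^20) / (7.60548 × 10^35) = 6.98838 × 10^-16 s⁻²
n = √(GM/a³) = 2.64355 × 10^-8 rad/s ≈ 2.644 × 10^-8 rad/s

Final answer: n = 2.644 × 10^-8 rad/s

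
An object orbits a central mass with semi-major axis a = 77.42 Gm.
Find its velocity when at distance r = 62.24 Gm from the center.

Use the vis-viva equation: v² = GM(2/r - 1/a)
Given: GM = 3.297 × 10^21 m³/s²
a = 77.42 Gm = 7.742 × 10^10 m
r = 62.24 Gm = 6.224 × 10^10 m
GM = 3.297 × 10^21 m³/s²
2/r − 1/a = 3.21337 × 10^-11 − 1.29166 × 10^-11 = 1.92171 × 10^-11 m⁻¹
v² = GM (2/r − 1/a) = 6.33588 × 10^10 m²/s²
v = 251712 m/s ≈ 251.7 km/s

Final answer: 251.7 km/s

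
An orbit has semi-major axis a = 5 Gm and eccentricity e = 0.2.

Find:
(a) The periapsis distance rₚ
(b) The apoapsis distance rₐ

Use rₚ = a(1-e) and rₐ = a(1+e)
a = 5 Gm = 5 × 10^9 m
e = 0.2:  1 − e = 0.8,  1 + e = 1.2
(a) rₚ = a(1 − e) = 5 × 10^9 m × 0.8 = 4 × 10^9 m ≈ 4 Gm
(b) rₐ = a(1 + e) = 5 × 10^9 m × 1.2 = 6 × 10^9 m ≈ 6 Gm

Final answer:
(a) rₚ = 4 Gm
(b) rₐ = 6 Gm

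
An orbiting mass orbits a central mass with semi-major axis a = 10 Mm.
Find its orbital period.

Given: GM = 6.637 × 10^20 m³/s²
a = 10 Mm = 1 × 10^7 m
GM = 6.637 × 10^20 m³/s²
a³ = 1 × 10^21 m³
T = 2π √(a³/GM) = 2π √((1 × 10^21) / (6.637 × 10^20)) = 2π × 1.22748 s
T = 7.71248 s ≈ 7.712 seconds

Final answer: 7.712 seconds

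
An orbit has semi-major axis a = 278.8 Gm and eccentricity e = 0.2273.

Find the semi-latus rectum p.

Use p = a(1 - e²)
a = 278.8 Gm = 2.788 × 10^11 m
e = 0.2273,  e² = 0.0516653,  1 − e² = 0.948335
p = a(1 − e²) = 2.788 × 10^11 m × 0.948335 = 2.64396 × 10^11 m ≈ 264.4 Gm

Final answer: p = 264.4 Gm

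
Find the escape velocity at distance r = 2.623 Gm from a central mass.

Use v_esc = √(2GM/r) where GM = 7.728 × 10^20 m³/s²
r = 2.623 Gm = 2.623 × 10^9 m
GM = 7.728 × 10^20 m³/s²
2GM/r = 2 × (7.728 × 10^20) / (2.623 × 10^9) = 5.89249 × 10^11 m²/s²
v_esc = √(2GM/r) = 767626 m/s ≈ 767.6 km/s

Final answer: 767.6 km/s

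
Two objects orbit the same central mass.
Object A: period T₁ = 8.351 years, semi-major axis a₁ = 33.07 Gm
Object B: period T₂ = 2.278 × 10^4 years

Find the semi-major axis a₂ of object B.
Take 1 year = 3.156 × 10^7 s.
T₁ = 8.351 years = 2.63558 × 10^8 s
T₂ = 2.278 × 10^4 years = 7.18937 × 10^11 s
a₁ = 33.07 Gm = 3.307 × 10^10 m
Kepler's third law: (T₂/T₁)² = (a₂/a₁)³  ⇒  a₂ = a₁ (T₂/T₁)^(2/3)
T₂/T₁ = 2727.82
(T₂/T₁)^(2/3) = 195.229
a₂ = 3.307 × 10^10 m × 195.229 = 6.45621 × 10^12 m ≈ 6.456 Tm

Final answer: a₂ = 6.456 Tm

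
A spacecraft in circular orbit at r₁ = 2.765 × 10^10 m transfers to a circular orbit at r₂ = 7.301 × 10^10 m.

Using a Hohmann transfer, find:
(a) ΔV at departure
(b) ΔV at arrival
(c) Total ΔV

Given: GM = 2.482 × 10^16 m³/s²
r₁ = 2.765 × 10^10 m
r₂ = 7.301 × 10^10 m
GM = 2.482 × 10^16 m³/s²
Transfer ellipse: a_t = (r₁ + r₂)/2 = 5.033 × 10^10 m
Circular speed at r₁: v₁ = √(GM/r₁) = 947.444 m/s
Transfer speed at r₁ (periapsis): v₁ₜ = √(GM(2/r₁ − 1/a_t)) = 1141.12 m/s
(a) ΔV₁ = v₁ₜ − v₁ = 193.676 m/s ≈ 193.7 m/s
Circular speed at r₂: v₂ = √(GM/r₂) = 583.055 m/s
Transfer speed at r₂ (apoapsis): v₂ₜ = √(GM(2/r₂ − 1/a_t)) = 432.159 m/s
(b) ΔV₂ = v₂ − v₂ₜ = 150.896 m/s ≈ 150.9 m/s
(c) ΔV_total = ΔV₁ + ΔV₂ = 344.572 m/s ≈ 344.6 m/s

Final answer:
(a) ΔV₁ = 193.7 m/s
(b) ΔV₂ = 150.9 m/s
(c) ΔV_total = 344.6 m/s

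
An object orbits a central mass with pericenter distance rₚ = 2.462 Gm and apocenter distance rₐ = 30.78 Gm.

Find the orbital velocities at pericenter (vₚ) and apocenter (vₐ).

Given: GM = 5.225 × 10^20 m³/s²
rₚ = 2.462 Gm = 2.462 × 10^9 m
rₐ = 30.78 Gm = 3.078 × 10^10 m
GM = 5.225 × 10^20 m³/s²
a = (rₚ + rₐ)/2 = 1.6621 × 10^10 m
Vis-viva: v² = GM (2/r − 1/a)
vₚ² = 5.225 × 10^20 × (8.12348 × 10^-10 − 6.01649 × 10^-11) = 3.93016 × 10^11 m²/s²
vₚ = 626910 m/s ≈ 626.9 km/s
vₐ² = 5.225 × 10^20 × (6.49773 × 10^-11 − 6.01649 × 10^-11) = 2.51448 × 10^9 m²/s²
vₐ = 50144.6 m/s ≈ 50.14 km/s

Final answer: vₚ = 626.9 km/s, vₐ = 50.14 km/s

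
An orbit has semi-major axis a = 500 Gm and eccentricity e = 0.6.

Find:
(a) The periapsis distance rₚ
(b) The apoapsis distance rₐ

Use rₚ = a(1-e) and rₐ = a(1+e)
a = 500 Gm = 5 × 10^11 m
e = 0.6:  1 − e = 0.4,  1 + e = 1.6
(a) rₚ = a(1 − e) = 5 × 10^11 m × 0.4 = 2 × 10^11 m ≈ 200 Gm
(b) rₐ = a(1 + e) = 5 × 10^11 m × 1.6 = 8 × 10^11 m ≈ 800 Gm

Final answer:
(a) rₚ = 200 Gm
(b) rₐ = 800 Gm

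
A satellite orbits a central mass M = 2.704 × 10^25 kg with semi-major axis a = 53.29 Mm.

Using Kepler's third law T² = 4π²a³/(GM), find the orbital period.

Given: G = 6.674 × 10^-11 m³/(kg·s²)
M = 2.704 × 10^25 kg
GM = G × M = 6.674 × 10^-11 × 2.704 × 10^25 = 1.80465 × 10^15 m³/s²
a = 53.29 Mm = 5.329 × 10^7 m
a³ = 1.51334 × 10^23 m³
T = 2π √(a³/GM) = 2π √((1.51334 × 10^23) / (1.80465 × 10^15)) = 2π × 9157.4 s
T = 57537.6 s ≈ 15.98 hours

Final answer: 15.98 hours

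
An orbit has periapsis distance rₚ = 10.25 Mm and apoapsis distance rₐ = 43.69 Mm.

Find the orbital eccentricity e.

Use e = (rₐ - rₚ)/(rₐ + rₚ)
rₚ = 10.25 Mm = 1.025 × 10^7 m
rₐ = 43.69 Mm = 4.369 × 10^7 m
rₐ − rₚ = 3.344 × 10^7 m
rₐ + rₚ = 5.394 × 10^7 m
e = (rₐ − rₚ)/(rₐ + rₚ) = 0.619948

Final answer: e = 0.6199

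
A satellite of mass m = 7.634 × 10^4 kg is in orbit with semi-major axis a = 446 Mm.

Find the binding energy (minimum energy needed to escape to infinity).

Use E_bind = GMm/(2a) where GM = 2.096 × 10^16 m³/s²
a = 446 Mm = 4.46 × 10^8 m
GM = 2.096 × 10^16 m³/s²
m = 7.634 × 10^4 kg
GMm = 2.096 × 10^16 × 76340 = 1.60009 × 10^21 m³·kg/s²
2a = 8.92 × 10^8 m
E_bind = GMm/(2a) = 1.79382 × 10^12 J ≈ 1.794 TJ

Final answer: 1.794 TJ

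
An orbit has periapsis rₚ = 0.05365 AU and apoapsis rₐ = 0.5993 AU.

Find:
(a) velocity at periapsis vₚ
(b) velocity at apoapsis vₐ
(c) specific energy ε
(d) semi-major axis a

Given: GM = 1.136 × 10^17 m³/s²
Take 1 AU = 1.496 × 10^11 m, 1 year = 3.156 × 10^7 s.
rₚ = 0.05365 AU = 8.02604 × 10^9 m
rₐ = 0.5993 AU = 8.96553 × 10^10 m
GM = 1.136 × 10^17 m³/s²
a = (rₚ + rₐ)/2 = 4.88407 × 10^10 m
e = (rₐ − rₚ)/(rₐ + rₚ) = (8.16292 × 10^10) / (9.76813 × 10^10) = 0.835669
(a) vₚ² = GM (2/rₚ − 1/a) = 1.136 × 10^17 × (2.49189 × 10^-10 − 2.04747 × 10^-11) = 2.59819 × 10^7 m²/s²;  vₚ = 5097.25 m/s ≈ 1.075 AU/year
(b) vₐ² = GM (2/rₐ − 1/a) = 1.136 × 10^17 × (2.23077 × 10^-11 − 2.04747 × 10^-11) = 208220 m²/s²;  vₐ = 456.311 m/s ≈ 456.3 m/s
(c) 2a = 9.76813 × 10^10 m;  ε = −GM/(2a) = -1.16297 × 10^6 J/kg ≈ -1.163 MJ/kg
(d) a = 4.88407 × 10^10 m ≈ 0.3265 AU

Final answer:
(a) velocity at periapsis vₚ = 1.075 AU/year
(b) velocity at apoapsis vₐ = 456.3 m/s
(c) specific energy ε = -1.163 MJ/kg
(d) semi-major axis a = 0.3265 AU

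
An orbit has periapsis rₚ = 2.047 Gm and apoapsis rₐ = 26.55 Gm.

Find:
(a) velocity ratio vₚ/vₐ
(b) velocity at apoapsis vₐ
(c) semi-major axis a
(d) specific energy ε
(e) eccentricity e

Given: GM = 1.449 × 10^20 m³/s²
rₚ = 2.047 Gm = 2.047 × 10^9 m
rₐ = 26.55 Gm = 2.655 × 10^10 m
GM = 1.449 × 10^20 m³/s²
a = (rₚ + rₐ)/2 = 1.42985 × 10^10 m
e = (rₐ − rₚ)/(rₐ + rₚ) = (2.4503 × 10^10) / (2.8597 × 10^10) = 0.856838
(a) vₚ/vₐ = rₐ/rₚ (angular momentum) = (2.655 × 10^10) / (2.047 × 10^9) = 12.9702 ≈ 12.97
(b) vₐ² = GM (2/rₐ − 1/a) = 1.449 × 10^20 × (7.53296 × 10^-11 − 6.99374 × 10^-11) = 7.81324 × 10^8 m²/s²;  vₐ = 27952.2 m/s ≈ 27.95 km/s
(c) a = 1.42985 × 10^10 m ≈ 14.3 Gm
(d) 2a = 2.8597 × 10^10 m;  ε = −GM/(2a) = -5.06697 × 10^9 J/kg ≈ -5.067 GJ/kg
(e) e = 0.856838 ≈ 0.8568

Final answer:
(a) velocity ratio vₚ/vₐ = 12.97
(b) velocity at apoapsis vₐ = 27.95 km/s
(c) semi-major axis a = 14.3 Gm
(d) specific energy ε = -5.067 GJ/kg
(e) eccentricity e = 0.8568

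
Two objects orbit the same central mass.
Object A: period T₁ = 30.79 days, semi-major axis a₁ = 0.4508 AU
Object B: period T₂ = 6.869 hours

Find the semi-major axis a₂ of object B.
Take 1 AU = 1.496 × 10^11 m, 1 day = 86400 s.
T₁ = 30.79 days = 2.66026 × 10^6 s
T₂ = 6.869 hours = 24728.4 s
a₁ = 0.4508 AU = 6.74397 × 10^10 m
Kepler's third law: (T₂/T₁)² = (a₂/a₁)³  ⇒  a₂ = a₁ (T₂/T₁)^(2/3)
T₂/T₁ = 0.0092955
(T₂/T₁)^(2/3) = 0.0442094
a₂ = 6.74397 × 10^10 m × 0.0442094 = 2.98147 × 10^9 m ≈ 0.01993 AU

Final answer: a₂ = 0.01993 AU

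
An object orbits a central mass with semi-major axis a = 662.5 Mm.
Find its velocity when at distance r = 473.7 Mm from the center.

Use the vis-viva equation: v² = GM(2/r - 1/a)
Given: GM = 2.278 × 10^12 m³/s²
a = 662.5 Mm = 6.625 × 10^8 m
r = 473.7 Mm = 4.737 × 10^8 m
GM = 2.278 × 10^12 m³/s²
2/r − 1/a = 4.22208 × 10^-9 − 1.50943 × 10^-9 = 2.71265 × 10^-9 m⁻¹
v² = GM (2/r − 1/a) = 6179.41 m²/s²
v = 78.6092 m/s ≈ 78.61 m/s

Final answer: 78.61 m/s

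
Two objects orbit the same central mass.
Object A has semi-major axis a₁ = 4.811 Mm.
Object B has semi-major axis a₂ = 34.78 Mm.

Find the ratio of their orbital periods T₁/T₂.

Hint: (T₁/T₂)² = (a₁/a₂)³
a₁ = 4.811 Mm = 4.811 × 10^6 m
a₂ = 34.78 Mm = 3.478 × 10^7 m
a₁/a₂ = 0.138327
T₁/T₂ = (a₁/a₂)^(3/2) = (0.138327)^1.5 = 0.0514468

Final answer: T₁/T₂ = 0.05145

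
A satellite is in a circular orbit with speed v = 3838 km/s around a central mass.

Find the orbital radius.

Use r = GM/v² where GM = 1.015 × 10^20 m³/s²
v = 3838 km/s = 3.838 × 10^6 m/s
GM = 1.015 × 10^20 m³/s²
v² = 1.47302 × 10^13 m²/s²
r = GM/v² = (1.015 × 10^20) / (1.47302 × 10^13) = 6.89059 × 10^6 m ≈ 6.891 Mm

Final answer: 6.891 Mm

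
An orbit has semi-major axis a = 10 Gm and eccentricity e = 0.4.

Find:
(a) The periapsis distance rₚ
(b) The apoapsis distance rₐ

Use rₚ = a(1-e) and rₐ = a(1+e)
a = 10 Gm = 1 × 10^10 m
e = 0.4:  1 − e = 0.6,  1 + e = 1.4
(a) rₚ = a(1 − e) = 1 × 10^10 m × 0.6 = 6 × 10^9 m ≈ 6 Gm
(b) rₐ = a(1 + e) = 1 × 10^10 m × 1.4 = 1.4 × 10^10 m ≈ 14 Gm

Final answer:
(a) rₚ = 6 Gm
(b) rₐ = 14 Gm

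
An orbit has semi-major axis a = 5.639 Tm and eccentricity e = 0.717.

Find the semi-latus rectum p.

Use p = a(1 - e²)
a = 5.639 Tm = 5.639 × 10^12 m
e = 0.717,  e² = 0.514089,  1 − e² = 0.485911
p = a(1 − e²) = 5.639 × 10^12 m × 0.485911 = 2.74005 × 10^12 m ≈ 2.74 Tm

Final answer: p = 2.74 Tm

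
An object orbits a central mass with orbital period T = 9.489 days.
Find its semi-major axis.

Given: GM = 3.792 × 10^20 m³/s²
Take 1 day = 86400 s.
T = 9.489 days = 819850 s
GM = 3.792 × 10^20 m³/s²
Kepler's third law: a³ = GM T² / (4π²)
T² = 6.72153 × 10^11 s²
a³ = (3.792 × 10^20) × (6.72153 × 10^11) / (4π²) = 6.4562 × 10^30 m³
a = (a³)^(1/3) = 1.86205 × 10^10 m ≈ 1.862 × 10^10 m

Final answer: 1.862 × 10^10 m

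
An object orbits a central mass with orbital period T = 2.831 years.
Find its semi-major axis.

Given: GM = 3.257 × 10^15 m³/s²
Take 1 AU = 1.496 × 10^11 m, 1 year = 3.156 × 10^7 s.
T = 2.831 years = 8.93464 × 10^7 s
GM = 3.257 × 10^15 m³/s²
Kepler's third law: a³ = GM T² / (4π²)
T² = 7.98277 × 10^15 s²
a³ = (3.257 × 10^15) × (7.98277 × 10^15) / (4π²) = 6.58585 × 10^29 m³
a = (a³)^(1/3) = 8.70036 × 10^9 m ≈ 0.05816 AU

Final answer: 0.05816 AU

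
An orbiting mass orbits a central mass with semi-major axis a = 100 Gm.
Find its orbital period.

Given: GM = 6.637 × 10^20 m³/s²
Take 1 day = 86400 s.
a = 100 Gm = 1 × 10^11 m
GM = 6.637 × 10^20 m³/s²
a³ = 1 × 10^33 m³
T = 2π √(a³/GM) = 2π √((1 × 10^33) / (6.637 × 10^20)) = 2π × 1.22748 × 10^6 s
T = 7.71248 × 10^6 s ≈ 89.26 days

Final answer: 89.26 days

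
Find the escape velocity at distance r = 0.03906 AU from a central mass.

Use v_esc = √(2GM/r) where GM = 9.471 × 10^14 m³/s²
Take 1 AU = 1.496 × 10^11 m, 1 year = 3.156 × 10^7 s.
r = 0.03906 AU = 5.84338 × 10^9 m
GM = 9.471 × 10^14 m³/s²
2GM/r = 2 × (9.471 × 10^14) / (5.84338 × 10^9) = 324162 m²/s²
v_esc = √(2GM/r) = 569.352 m/s ≈ 0.1201 AU/year

Final answer: 0.1201 AU/year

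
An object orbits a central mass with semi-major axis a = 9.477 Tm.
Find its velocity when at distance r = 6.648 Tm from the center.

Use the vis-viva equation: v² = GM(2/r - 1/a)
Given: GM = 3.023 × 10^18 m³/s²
a = 9.477 Tm = 9.477 × 10^12 m
r = 6.648 Tm = 6.648 × 10^12 m
GM = 3.023 × 10^18 m³/s²
2/r − 1/a = 3.00842 × 10^-13 − 1.05519 × 10^-13 = 1.95324 × 10^-13 m⁻¹
v² = GM (2/r − 1/a) = 590464 m²/s²
v = 768.416 m/s ≈ 768.4 m/s

Final answer: 768.4 m/s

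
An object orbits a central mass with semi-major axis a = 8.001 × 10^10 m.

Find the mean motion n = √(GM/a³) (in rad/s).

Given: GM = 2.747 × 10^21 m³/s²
a = 8.001 × 10^10 m
GM = 2.747 × 10^21 m³/s²
a³ = 5.12192 × 10^32 m³
GM/a³ = (2.747 × 10^21) / (5.12192 × 10^32) = 5.36322 × 10^-12 s⁻²
n = √(GM/a³) = 2.31586 × 10^-6 rad/s ≈ 2.316 × 10^-6 rad/s

Final answer: n = 2.316 × 10^-6 rad/s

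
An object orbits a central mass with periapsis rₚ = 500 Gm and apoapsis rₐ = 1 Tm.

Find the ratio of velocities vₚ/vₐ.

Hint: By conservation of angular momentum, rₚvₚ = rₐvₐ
rₚ = 500 Gm = 5 × 10^11 m
rₐ = 1 Tm = 1 × 10^12 m
rₚvₚ = rₐvₐ  ⇒  vₚ/vₐ = rₐ/rₚ
vₚ/vₐ = (1 × 10^12) / (5 × 10^11) = 2

Final answer: vₚ/vₐ = 2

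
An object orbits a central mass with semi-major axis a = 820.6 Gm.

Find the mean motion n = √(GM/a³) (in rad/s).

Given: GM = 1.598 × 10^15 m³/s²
a = 820.6 Gm = 8.206 × 10^11 m
GM = 1.598 × 10^15 m³/s²
a³ = 5.52579 × 10^35 m³
GM/a³ = (1.598 × 10^15) / (5.52579 × 10^35) = 2.89189 × 10^-21 s⁻²
n = √(GM/a³) = 5.37763 × 10^-11 rad/s ≈ 5.378 × 10^-11 rad/s

Final answer: n = 5.378 × 10^-11 rad/s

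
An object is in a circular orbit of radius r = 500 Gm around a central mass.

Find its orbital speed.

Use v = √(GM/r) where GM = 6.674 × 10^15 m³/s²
r = 500 Gm = 5 × 10^11 m
GM = 6.674 × 10^15 m³/s²
GM/r = (6.674 × 10^15) / (5 × 10^11) = 13348 m²/s²
v = √(GM/r) = 115.534 m/s ≈ 115.5 m/s

Final answer: 115.5 m/s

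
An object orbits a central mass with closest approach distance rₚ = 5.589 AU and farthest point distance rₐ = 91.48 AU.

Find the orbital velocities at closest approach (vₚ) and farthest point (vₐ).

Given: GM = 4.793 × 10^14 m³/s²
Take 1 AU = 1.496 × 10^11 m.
rₚ = 5.589 AU = 8.36114 × 10^11 m
rₐ = 91.48 AU = 1.36854 × 10^13 m
GM = 4.793 × 10^14 m³/s²
a = (rₚ + rₐ)/2 = 7.26076 × 10^12 m
Vis-viva: v² = GM (2/r − 1/a)
vₚ² = 4.793 × 10^14 × (2.39202 × 10^-12 − 1.37727 × 10^-13) = 1080.48 m²/s²
vₚ = 32.8707 m/s ≈ 32.87 m/s
vₐ² = 4.793 × 10^14 × (1.46141 × 10^-13 − 1.37727 × 10^-13) = 4.03305 m²/s²
vₐ = 2.00824 m/s ≈ 2.008 m/s

Final answer: vₚ = 32.87 m/s, vₐ = 2.008 m/s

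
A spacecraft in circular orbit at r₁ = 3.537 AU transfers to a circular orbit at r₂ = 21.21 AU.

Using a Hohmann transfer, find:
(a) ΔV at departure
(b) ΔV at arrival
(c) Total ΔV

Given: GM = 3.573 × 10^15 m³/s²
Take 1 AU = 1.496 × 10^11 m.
r₁ = 3.537 AU = 5.29135 × 10^11 m
r₂ = 21.21 AU = 3.17302 × 10^12 m
GM = 3.573 × 10^15 m³/s²
Transfer ellipse: a_t = (r₁ + r₂)/2 = 1.85108 × 10^12 m
Circular speed at r₁: v₁ = √(GM/r₁) = 82.1738 m/s
Transfer speed at r₁ (periapsis): v₁ₜ = √(GM(2/r₁ − 1/a_t)) = 107.586 m/s
(a) ΔV₁ = v₁ₜ − v₁ = 25.4126 m/s ≈ 25.41 m/s
Circular speed at r₂: v₂ = √(GM/r₂) = 33.5568 m/s
Transfer speed at r₂ (apoapsis): v₂ₜ = √(GM(2/r₂ − 1/a_t)) = 17.9412 m/s
(b) ΔV₂ = v₂ − v₂ₜ = 15.6156 m/s ≈ 15.62 m/s
(c) ΔV_total = ΔV₁ + ΔV₂ = 41.0282 m/s ≈ 41.03 m/s

Final answer:
(a) ΔV₁ = 25.41 m/s
(b) ΔV₂ = 15.62 m/s
(c) ΔV_total = 41.03 m/s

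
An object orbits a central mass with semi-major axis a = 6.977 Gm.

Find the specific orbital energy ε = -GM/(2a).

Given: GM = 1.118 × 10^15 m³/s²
a = 6.977 Gm = 6.977 × 10^9 m
GM = 1.118 × 10^15 m³/s²
2a = 1.3954 × 10^10 m
ε = −GM/(2a) = -80120.4 J/kg ≈ -80.12 kJ/kg

Final answer: -80.12 kJ/kg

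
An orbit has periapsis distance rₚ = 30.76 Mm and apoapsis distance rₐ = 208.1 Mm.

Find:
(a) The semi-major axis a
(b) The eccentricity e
rₚ = 30.76 Mm = 3.076 × 10^7 m
rₐ = 208.1 Mm = 2.081 × 10^8 m
(a) a = (rₚ + rₐ)/2 = 1.1943 × 10^8 m ≈ 119.4 Mm
(b) e = (rₐ − rₚ)/(rₐ + rₚ) = (1.7734 × 10^8) / (2.3886 × 10^8) = 0.742443

Final answer:
(a) a = 119.4 Mm
(b) e = 0.7424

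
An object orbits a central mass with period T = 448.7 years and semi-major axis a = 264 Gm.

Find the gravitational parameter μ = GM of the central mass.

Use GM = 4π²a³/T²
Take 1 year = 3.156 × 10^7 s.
T = 448.7 years = 1.4161 × 10^10 s
a = 264 Gm = 2.64 × 10^11 m
a³ = 1.83997 × 10^34 m³
T² = 2.00533 × 10^20 s²
GM = 4π² × (1.83997 × 10^34) / (2.00533 × 10^20) = 3.62231 × 10^15 m³/s²
GM ≈ 3.622 × 10^15 m³/s²

Final answer: GM = 3.622 × 10^15 m³/s²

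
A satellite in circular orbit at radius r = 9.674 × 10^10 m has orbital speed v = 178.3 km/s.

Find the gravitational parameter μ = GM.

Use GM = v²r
r = 9.674 × 10^10 m
v = 178.3 km/s = 178300 m/s
v² = 3.17909 × 10^10 m²/s²
GM = v²r = 3.17909 × 10^10 × 9.674 × 10^10 = 3.07545 × 10^21 m³/s²
GM ≈ 3.075 × 10^21 m³/s²

Final answer: GM = 3.075 × 10^21 m³/s²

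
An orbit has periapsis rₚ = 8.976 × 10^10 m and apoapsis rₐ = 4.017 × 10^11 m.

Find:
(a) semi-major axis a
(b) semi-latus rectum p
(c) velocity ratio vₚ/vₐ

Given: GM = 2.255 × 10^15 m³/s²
rₚ = 8.976 × 10^10 m
rₐ = 4.017 × 10^11 m
GM = 2.255 × 10^15 m³/s²
a = (rₚ + rₐ)/2 = 2.4573 × 10^11 m
e = (rₐ − rₚ)/(rₐ + rₚ) = (3.1194 × 10^11) / (4.9146 × 10^11) = 0.634721
(a) a = 2.4573 × 10^11 m ≈ 2.457 × 10^11 m
(b) 1 − e² = 0.597129;  p = a(1 − e²) = 2.4573 × 10^11 × 0.597129 = 1.46733 × 10^11 m ≈ 1.467 × 10^11 m
(c) vₚ/vₐ = rₐ/rₚ (angular momentum) = (4.017 × 10^11) / (8.976 × 10^10) = 4.47527 ≈ 4.475

Final answer:
(a) semi-major axis a = 2.457 × 10^11 m
(b) semi-latus rectum p = 1.467 × 10^11 m
(c) velocity ratio vₚ/vₐ = 4.475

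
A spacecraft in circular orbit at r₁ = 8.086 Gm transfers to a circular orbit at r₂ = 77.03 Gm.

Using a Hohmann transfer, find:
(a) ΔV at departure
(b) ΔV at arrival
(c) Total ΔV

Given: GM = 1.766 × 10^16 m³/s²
r₁ = 8.086 Gm = 8.086 × 10^9 m
r₂ = 77.03 Gm = 7.703 × 10^10 m
GM = 1.766 × 10^16 m³/s²
Transfer ellipse: a_t = (r₁ + r₂)/2 = 4.2558 × 10^10 m
Circular speed at r₁: v₁ = √(GM/r₁) = 1477.84 m/s
Transfer speed at r₁ (periapsis): v₁ₜ = √(GM(2/r₁ − 1/a_t)) = 1988.24 m/s
(a) ΔV₁ = v₁ₜ − v₁ = 510.392 m/s ≈ 510.4 m/s
Circular speed at r₂: v₂ = √(GM/r₂) = 478.812 m/s
Transfer speed at r₂ (apoapsis): v₂ₜ = √(GM(2/r₂ − 1/a_t)) = 208.709 m/s
(b) ΔV₂ = v₂ − v₂ₜ = 270.103 m/s ≈ 270.1 m/s
(c) ΔV_total = ΔV₁ + ΔV₂ = 780.495 m/s ≈ 780.5 m/s

Final answer:
(a) ΔV₁ = 510.4 m/s
(b) ΔV₂ = 270.1 m/s
(c) ΔV_total = 780.5 m/s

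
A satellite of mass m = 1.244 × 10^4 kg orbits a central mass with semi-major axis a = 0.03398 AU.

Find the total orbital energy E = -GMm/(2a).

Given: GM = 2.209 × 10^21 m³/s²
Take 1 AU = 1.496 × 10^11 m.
a = 0.03398 AU = 5.08341 × 10^9 m
GM = 2.209 × 10^21 m³/s²
2a = 1.01668 × 10^10 m
GMm = 2.209 × 10^21 × 12440 = 2.748 × 10^25 m³·kg/s²
E = −GMm/(2a) = -2.70291 × 10^15 J ≈ -2.703 PJ

Final answer: -2.703 PJ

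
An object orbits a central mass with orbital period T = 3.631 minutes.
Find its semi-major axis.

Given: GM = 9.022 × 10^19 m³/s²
T = 3.631 minutes = 217.86 s
GM = 9.022 × 10^19 m³/s²
Kepler's third law: a³ = GM T² / (4π²)
T² = 47463 s²
a³ = (9.022 × 10^19) × 47463 / (4π²) = 1.08467 × 10^23 m³
a = (a³)^(1/3) = 4.76906 × 10^7 m ≈ 47.69 Mm

Final answer: 47.69 Mm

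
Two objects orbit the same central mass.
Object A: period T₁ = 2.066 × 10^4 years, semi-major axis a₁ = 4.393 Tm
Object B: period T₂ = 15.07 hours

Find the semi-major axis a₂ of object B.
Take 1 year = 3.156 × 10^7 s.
T₁ = 2.066 × 10^4 years = 6.5203 × 10^11 s
T₂ = 15.07 hours = 54252 s
a₁ = 4.393 Tm = 4.393 × 10^12 m
Kepler's third law: (T₂/T₁)² = (a₂/a₁)³  ⇒  a₂ = a₁ (T₂/T₁)^(2/3)
T₂/T₁ = 8.32048 × 10^-8
(T₂/T₁)^(2/3) = 1.90589 × 10^-5
a₂ = 4.393 × 10^12 m × 1.90589 × 10^-5 = 8.3726 × 10^7 m ≈ 83.73 Mm

Final answer: a₂ = 83.73 Mm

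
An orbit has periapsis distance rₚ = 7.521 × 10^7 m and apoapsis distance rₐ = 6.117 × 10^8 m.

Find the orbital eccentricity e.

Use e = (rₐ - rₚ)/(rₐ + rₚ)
rₚ = 7.521 × 10^7 m
rₐ = 6.117 × 10^8 m
rₐ − rₚ = 5.3649 × 10^8 m
rₐ + rₚ = 6.8691 × 10^8 m
e = (rₐ − rₚ)/(rₐ + rₚ) = 0.781019

Final answer: e = 0.781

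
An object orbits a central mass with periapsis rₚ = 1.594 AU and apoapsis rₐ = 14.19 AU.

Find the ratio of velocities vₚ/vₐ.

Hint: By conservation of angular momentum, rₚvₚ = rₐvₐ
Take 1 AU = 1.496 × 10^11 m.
rₚ = 1.594 AU = 2.38462 × 10^11 m
rₐ = 14.19 AU = 2.12282 × 10^12 m
rₚvₚ = rₐvₐ  ⇒  vₚ/vₐ = rₐ/rₚ
vₚ/vₐ = (2.12282 × 10^12) / (2.38462 × 10^11) = 8.90213

Final answer: vₚ/vₐ = 8.902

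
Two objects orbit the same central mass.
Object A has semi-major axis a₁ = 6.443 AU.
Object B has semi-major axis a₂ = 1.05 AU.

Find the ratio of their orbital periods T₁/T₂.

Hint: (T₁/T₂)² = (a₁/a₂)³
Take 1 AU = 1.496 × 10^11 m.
a₁ = 6.443 AU = 9.63873 × 10^11 m
a₂ = 1.05 AU = 1.5708 × 10^11 m
a₁/a₂ = 6.13619
T₁/T₂ = (a₁/a₂)^(3/2) = (6.13619)^1.5 = 15.2002

Final answer: T₁/T₂ = 15.2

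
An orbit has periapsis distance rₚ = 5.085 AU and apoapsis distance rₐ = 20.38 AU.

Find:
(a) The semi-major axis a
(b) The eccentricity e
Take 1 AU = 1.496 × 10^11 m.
rₚ = 5.085 AU = 7.60716 × 10^11 m
rₐ = 20.38 AU = 3.04885 × 10^12 m
(a) a = (rₚ + rₐ)/2 = 1.90478 × 10^12 m ≈ 12.73 AU
(b) e = (rₐ − rₚ)/(rₐ + rₚ) = (2.28813 × 10^12) / (3.80956 × 10^12) = 0.600628

Final answer:
(a) a = 12.73 AU
(b) e = 0.6006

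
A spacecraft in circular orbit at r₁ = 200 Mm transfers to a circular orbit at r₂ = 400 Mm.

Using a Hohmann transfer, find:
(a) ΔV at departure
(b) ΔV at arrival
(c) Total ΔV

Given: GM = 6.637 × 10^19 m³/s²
r₁ = 200 Mm = 2 × 10^8 m
r₂ = 400 Mm = 4 × 10^8 m
GM = 6.637 × 10^19 m³/s²
Transfer ellipse: a_t = (r₁ + r₂)/2 = 3 × 10^8 m
Circular speed at r₁: v₁ = √(GM/r₁) = 576064 m/s
Transfer speed at r₁ (periapsis): v₁ₜ = √(GM(2/r₁ − 1/a_t)) = 665182 m/s
(a) ΔV₁ = v₁ₜ − v₁ = 89117.4 m/s ≈ 89.12 km/s
Circular speed at r₂: v₂ = √(GM/r₂) = 407339 m/s
Transfer speed at r₂ (apoapsis): v₂ₜ = √(GM(2/r₂ − 1/a_t)) = 332591 m/s
(b) ΔV₂ = v₂ − v₂ₜ = 74748.1 m/s ≈ 74.75 km/s
(c) ΔV_total = ΔV₁ + ΔV₂ = 163866 m/s ≈ 163.9 km/s

Final answer:
(a) ΔV₁ = 89.12 km/s
(b) ΔV₂ = 74.75 km/s
(c) ΔV_total = 163.9 km/s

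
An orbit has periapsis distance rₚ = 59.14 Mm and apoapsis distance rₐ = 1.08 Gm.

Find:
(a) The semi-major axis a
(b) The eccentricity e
rₚ = 59.14 Mm = 5.914 × 10^7 m
rₐ = 1.08 Gm = 1.08 × 10^9 m
(a) a = (rₚ + rₐ)/2 = 5.6957 × 10^8 m ≈ 569.6 Mm
(b) e = (rₐ − rₚ)/(rₐ + rₚ) = (1.02086 × 10^9) / (1.13914 × 10^9) = 0.896167

Final answer:
(a) a = 569.6 Mm
(b) e = 0.8962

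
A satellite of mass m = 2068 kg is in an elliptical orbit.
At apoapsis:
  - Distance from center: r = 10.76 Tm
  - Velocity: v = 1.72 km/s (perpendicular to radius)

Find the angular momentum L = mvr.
r = 10.76 Tm = 1.076 × 10^13 m
v = 1.72 km/s = 1720 m/s
vr = 1720 × 1.076 × 10^13 = 1.85072 × 10^16 m²/s
L = m × vr = 2068 × 1.85072 × 10^16 = 3.82729 × 10^19 kg·m²/s ≈ 3.827 × 10^19 kg·m²/s

Final answer: L = 3.827 × 10^19 kg·m²/s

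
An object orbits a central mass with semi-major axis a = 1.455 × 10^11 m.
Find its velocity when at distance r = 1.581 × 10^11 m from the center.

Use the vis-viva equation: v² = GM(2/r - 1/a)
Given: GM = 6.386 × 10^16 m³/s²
a = 1.455 × 10^11 m
r = 1.581 × 10^11 m
GM = 6.386 × 10^16 m³/s²
2/r − 1/a = 1.26502 × 10^-11 − 6.87285 × 10^-12 = 5.77737 × 10^-12 m⁻¹
v² = GM (2/r − 1/a) = 368943 m²/s²
v = 607.407 m/s ≈ 607.4 m/s

Final answer: 607.4 m/s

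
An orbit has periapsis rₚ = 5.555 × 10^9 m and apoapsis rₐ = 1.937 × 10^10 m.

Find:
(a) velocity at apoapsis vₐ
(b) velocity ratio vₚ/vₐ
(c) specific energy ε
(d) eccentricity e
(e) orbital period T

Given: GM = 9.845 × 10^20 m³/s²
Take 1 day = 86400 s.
rₚ = 5.555 × 10^9 m
rₐ = 1.937 × 10^10 m
GM = 9.845 × 10^20 m³/s²
a = (rₚ + rₐ)/2 = 1.24625 × 10^10 m
e = (rₐ − rₚ)/(rₐ + rₚ) = (1.3815 × 10^10) / (2.4925 × 10^10) = 0.554263
(a) vₐ² = GM (2/rₐ − 1/a) = 9.845 × 10^20 × (1.03252 × 10^-10 − 8.02407 × 10^-11) = 2.2655 × 10^10 m²/s²;  vₐ = 150516 m/s ≈ 150.5 km/s
(b) vₚ/vₐ = rₐ/rₚ (angular momentum) = (1.937 × 10^10) / (5.555 × 10^9) = 3.48695 ≈ 3.487
(c) 2a = 2.4925 × 10^10 m;  ε = −GM/(2a) = -3.94985 × 10^10 J/kg ≈ -39.5 GJ/kg
(d) e = 0.554263 ≈ 0.5543
(e) a³ = 1.9356 × 10^30 m³;  T = 2π √(a³/GM) = 2π × 44340.4 s = 278599 s ≈ 3.225 days

Final answer:
(a) velocity at apoapsis vₐ = 150.5 km/s
(b) velocity ratio vₚ/vₐ = 3.487
(c) specific energy ε = -39.5 GJ/kg
(d) eccentricity e = 0.5543
(e) orbital period T = 3.225 days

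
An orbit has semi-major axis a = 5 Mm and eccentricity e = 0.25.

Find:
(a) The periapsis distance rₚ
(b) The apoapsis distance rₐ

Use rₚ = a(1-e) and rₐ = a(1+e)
a = 5 Mm = 5 × 10^6 m
e = 0.25:  1 − e = 0.75,  1 + e = 1.25
(a) rₚ = a(1 − e) = 5 × 10^6 m × 0.75 = 3.75 × 10^6 m ≈ 3.75 Mm
(b) rₐ = a(1 + e) = 5 × 10^6 m × 1.25 = 6.25 × 10^6 m ≈ 6.25 Mm

Final answer:
(a) rₚ = 3.75 Mm
(b) rₐ = 6.25 Mm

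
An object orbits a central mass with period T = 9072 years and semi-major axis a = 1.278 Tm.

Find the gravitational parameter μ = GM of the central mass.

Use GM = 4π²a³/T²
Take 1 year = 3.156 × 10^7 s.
T = 9072 years = 2.86312 × 10^11 s
a = 1.278 Tm = 1.278 × 10^12 m
a³ = 2.08734 × 10^36 m³
T² = 8.19747 × 10^22 s²
GM = 4π² × (2.08734 × 10^36) / (8.19747 × 10^22) = 1.00525 × 10^15 m³/s²
GM ≈ 1.005 × 10^15 m³/s²

Final answer: GM = 1.005 × 10^15 m³/s²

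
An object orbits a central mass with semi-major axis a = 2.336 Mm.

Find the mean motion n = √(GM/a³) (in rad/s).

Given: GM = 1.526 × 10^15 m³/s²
a = 2.336 Mm = 2.336 × 10^6 m
GM = 1.526 × 10^15 m³/s²
a³ = 1.27473 × 10^19 m³
GM/a³ = (1.526 × 10^15) / (1.27473 × 10^19) = 0.000119712 s⁻²
n = √(GM/a³) = 0.0109413 rad/s ≈ 0.01094 rad/s

Final answer: n = 0.01094 rad/s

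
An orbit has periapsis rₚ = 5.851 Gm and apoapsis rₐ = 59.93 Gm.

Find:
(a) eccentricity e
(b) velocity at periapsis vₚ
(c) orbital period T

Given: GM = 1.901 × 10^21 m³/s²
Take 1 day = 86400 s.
rₚ = 5.851 Gm = 5.851 × 10^9 m
rₐ = 59.93 Gm = 5.993 × 10^10 m
GM = 1.901 × 10^21 m³/s²
a = (rₚ + rₐ)/2 = 3.28905 × 10^10 m
e = (rₐ − rₚ)/(rₐ + rₚ) = (5.4079 × 10^10) / (6.5781 × 10^10) = 0.822107
(a) e = 0.822107 ≈ 0.8221
(b) vₚ² = GM (2/rₚ − 1/a) = 1.901 × 10^21 × (3.41822 × 10^-10 − 3.04039 × 10^-11) = 5.92006 × 10^11 m²/s²;  vₚ = 769419 m/s ≈ 769.4 km/s
(c) a³ = 3.55804 × 10^31 m³;  T = 2π √(a³/GM) = 2π × 136809 s = 859596 s ≈ 9.949 days

Final answer:
(a) eccentricity e = 0.8221
(b) velocity at periapsis vₚ = 769.4 km/s
(c) orbital period T = 9.949 days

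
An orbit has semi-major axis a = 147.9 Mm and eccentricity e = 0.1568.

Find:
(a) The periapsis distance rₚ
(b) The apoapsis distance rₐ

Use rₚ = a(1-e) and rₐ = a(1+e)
a = 147.9 Mm = 1.479 × 10^8 m
e = 0.1568:  1 − e = 0.8432,  1 + e = 1.1568
(a) rₚ = a(1 − e) = 1.479 × 10^8 m × 0.8432 = 1.24709 × 10^8 m ≈ 124.7 Mm
(b) rₐ = a(1 + e) = 1.479 × 10^8 m × 1.1568 = 1.71091 × 10^8 m ≈ 171.1 Mm

Final answer:
(a) rₚ = 124.7 Mm
(b) rₐ = 171.1 Mm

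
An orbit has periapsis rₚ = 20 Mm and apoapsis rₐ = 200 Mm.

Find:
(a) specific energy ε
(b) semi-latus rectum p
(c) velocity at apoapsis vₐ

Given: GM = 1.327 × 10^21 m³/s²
rₚ = 20 Mm = 2 × 10^7 m
rₐ = 200 Mm = 2 × 10^8 m
GM = 1.327 × 10^21 m³/s²
a = (rₚ + rₐ)/2 = 1.1 × 10^8 m
e = (rₐ − rₚ)/(rₐ + rₚ) = (1.8 × 10^8) / (2.2 × 10^8) = 0.818182
(a) 2a = 2.2 × 10^8 m;  ε = −GM/(2a) = -6.03182 × 10^12 J/kg ≈ -6032 GJ/kg
(b) 1 − e² = 0.330579;  p = a(1 − e²) = 1.1 × 10^8 × 0.330579 = 3.63636 × 10^7 m ≈ 36.36 Mm
(c) vₐ² = GM (2/rₐ − 1/a) = 1.327 × 10^21 × (1 × 10^-8 − 9.09091 × 10^-9) = 1.20636 × 10^12 m²/s²;  vₐ = 1.09835 × 10^6 m/s ≈ 1098 km/s

Final answer:
(a) specific energy ε = -6032 GJ/kg
(b) semi-latus rectum p = 36.36 Mm
(c) velocity at apoapsis vₐ = 1098 km/s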